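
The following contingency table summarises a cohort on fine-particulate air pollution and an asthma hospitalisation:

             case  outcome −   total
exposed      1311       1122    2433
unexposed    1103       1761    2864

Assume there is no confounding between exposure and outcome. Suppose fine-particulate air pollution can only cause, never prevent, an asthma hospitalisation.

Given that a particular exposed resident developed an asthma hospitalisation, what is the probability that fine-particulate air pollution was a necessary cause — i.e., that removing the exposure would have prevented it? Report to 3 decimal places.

PN ≈ 0.285

p₁ = P(outcome | exposed) = 1311/2433 = 0.53884
p₀ = P(outcome | unexposed) = 1103/2864 = 0.38513
Under exogeneity and monotonicity, PN = (p₁ − p₀) / p₁.
PN = (0.53884 − 0.38513) / 0.53884 = 0.15372 / 0.53884 ≈ 0.2853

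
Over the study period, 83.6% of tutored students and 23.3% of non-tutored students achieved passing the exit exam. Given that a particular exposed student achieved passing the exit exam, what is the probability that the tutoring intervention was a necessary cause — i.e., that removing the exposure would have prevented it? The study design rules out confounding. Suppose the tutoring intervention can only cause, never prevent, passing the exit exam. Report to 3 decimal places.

PN ≈ 0.721

p₁ = 0.836, p₀ = 0.233.
Under exogeneity and monotonicity, PN = (p₁ − p₀) / p₁.
PN = (0.836 − 0.233) / 0.836 = 0.603 / 0.836 ≈ 0.7213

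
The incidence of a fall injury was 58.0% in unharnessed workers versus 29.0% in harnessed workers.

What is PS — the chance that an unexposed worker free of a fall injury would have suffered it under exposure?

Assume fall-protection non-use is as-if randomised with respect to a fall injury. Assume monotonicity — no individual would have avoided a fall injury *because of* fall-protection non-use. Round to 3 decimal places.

PS ≈ 0.408

p₁ = 0.58, p₀ = 0.29.
Under exogeneity and monotonicity, PS = (p₁ − p₀) / (1 − p₀).
PS = (0.58 − 0.29) / (1 − 0.29) = 0.29 / 0.71 ≈ 0.4085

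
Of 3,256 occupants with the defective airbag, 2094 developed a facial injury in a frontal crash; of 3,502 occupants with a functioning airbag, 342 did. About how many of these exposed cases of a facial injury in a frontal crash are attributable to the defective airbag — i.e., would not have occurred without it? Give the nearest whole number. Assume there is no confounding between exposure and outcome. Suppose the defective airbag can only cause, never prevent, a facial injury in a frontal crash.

about 1776 cases

p₁ = P(outcome | exposed) = 2094/3256 = 0.64312
p₀ = P(outcome | unexposed) = 342/3502 = 0.097658
PN = (p₁ − p₀)/p₁ = (0.64312 − 0.097658) / 0.64312 ≈ 0.84815.
Attributable cases ≈ PN × (exposed cases) = 0.84815 × 2094 ≈ 1776.02.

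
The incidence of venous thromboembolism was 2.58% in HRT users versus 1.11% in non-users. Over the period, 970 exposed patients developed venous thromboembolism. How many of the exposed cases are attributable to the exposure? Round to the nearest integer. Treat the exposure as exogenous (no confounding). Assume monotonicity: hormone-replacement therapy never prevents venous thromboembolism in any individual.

p₁ = 0.0258, p₀ = 0.0111.
PN = (p₁ − p₀)/p₁ = (0.0258 − 0.0111) / 0.0258 ≈ 0.56977.
Attributable cases ≈ PN × (exposed cases) = 0.56977 × 970 ≈ 552.67.

about 553 cases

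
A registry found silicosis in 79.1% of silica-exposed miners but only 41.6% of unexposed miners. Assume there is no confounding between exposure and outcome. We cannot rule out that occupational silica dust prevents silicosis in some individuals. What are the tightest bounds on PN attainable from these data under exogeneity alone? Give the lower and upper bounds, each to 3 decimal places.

0.474 ≤ PN ≤ 0.738

p₁ = 0.791, p₀ = 0.416.
Under exogeneity alone the bounds on PN are max{0,(p₁−p₀)/p₁} ≤ PN ≤ min{1,(1−p₀)/p₁}.
  lower = (p₁ − p₀)/p₁ = 0.375 / 0.791 ≈ 0.4741
  upper = min{1, (1 − p₀)/p₁} = 0.584 / 0.791 ≈ 0.7383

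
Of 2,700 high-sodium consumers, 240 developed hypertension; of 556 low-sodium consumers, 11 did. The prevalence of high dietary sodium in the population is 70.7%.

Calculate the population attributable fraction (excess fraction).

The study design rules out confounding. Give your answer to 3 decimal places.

PAF ≈ 0.712

p₁ = P(outcome | exposed) = 240/2700 = 0.088889
p₀ = P(outcome | unexposed) = 11/556 = 0.019784
Overall risk P(Y=1) = π·p₁ + (1−π)·p₀ = 0.707×0.088889 + 0.293×0.019784 = 0.068641.
Under exogeneity, PAF = [P(Y=1) − p₀] / P(Y=1).
PAF = (0.068641 − 0.019784) / 0.068641 ≈ 0.7118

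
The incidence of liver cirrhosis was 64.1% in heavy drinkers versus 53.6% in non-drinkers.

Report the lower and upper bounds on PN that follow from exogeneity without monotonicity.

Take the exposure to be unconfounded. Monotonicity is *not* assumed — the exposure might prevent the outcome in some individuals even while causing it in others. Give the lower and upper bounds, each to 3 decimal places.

p₁ = 0.641, p₀ = 0.536.
Under exogeneity alone the bounds on PN are max{0,(p₁−p₀)/p₁} ≤ PN ≤ min{1,(1−p₀)/p₁}.
  lower = (p₁ − p₀)/p₁ = 0.105 / 0.641 ≈ 0.1638
  upper = min{1, (1 − p₀)/p₁} = 0.464 / 0.641 ≈ 0.7239

0.164 ≤ PN ≤ 0.724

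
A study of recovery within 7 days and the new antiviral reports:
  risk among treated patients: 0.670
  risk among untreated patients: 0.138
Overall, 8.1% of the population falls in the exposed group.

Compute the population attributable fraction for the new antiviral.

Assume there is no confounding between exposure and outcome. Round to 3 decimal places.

Let p₁ = 0.67, p₀ = 0.138.
Overall risk P(Y=1) = π·p₁ + (1−π)·p₀ = 0.081×0.67 + 0.919×0.138 = 0.18109.
Under exogeneity, PAF = [P(Y=1) − p₀] / P(Y=1).
PAF = (0.18109 − 0.138) / 0.18109 ≈ 0.2380

PAF ≈ 0.238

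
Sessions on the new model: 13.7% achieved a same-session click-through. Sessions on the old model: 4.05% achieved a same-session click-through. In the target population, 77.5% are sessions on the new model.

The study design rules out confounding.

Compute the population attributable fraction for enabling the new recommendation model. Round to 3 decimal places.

p₁ = 0.137, p₀ = 0.0405.
Overall risk P(Y=1) = π·p₁ + (1−π)·p₀ = 0.775×0.137 + 0.225×0.0405 = 0.11529.
Under exogeneity, PAF = [P(Y=1) − p₀] / P(Y=1).
PAF = (0.11529 − 0.0405) / 0.11529 ≈ 0.6487

PAF ≈ 0.649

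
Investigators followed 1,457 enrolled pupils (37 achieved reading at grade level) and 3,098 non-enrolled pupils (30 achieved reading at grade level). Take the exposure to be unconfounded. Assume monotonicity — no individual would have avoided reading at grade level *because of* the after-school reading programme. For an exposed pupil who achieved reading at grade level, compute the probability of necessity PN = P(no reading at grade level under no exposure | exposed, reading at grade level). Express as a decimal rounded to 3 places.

p₁ = P(outcome | exposed) = 37/1457 = 0.025395
p₀ = P(outcome | unexposed) = 30/3098 = 0.0096837
Under exogeneity and monotonicity, PN = (p₁ − p₀) / p₁.
PN = (0.025395 − 0.0096837) / 0.025395 = 0.015711 / 0.025395 ≈ 0.6187

PN ≈ 0.619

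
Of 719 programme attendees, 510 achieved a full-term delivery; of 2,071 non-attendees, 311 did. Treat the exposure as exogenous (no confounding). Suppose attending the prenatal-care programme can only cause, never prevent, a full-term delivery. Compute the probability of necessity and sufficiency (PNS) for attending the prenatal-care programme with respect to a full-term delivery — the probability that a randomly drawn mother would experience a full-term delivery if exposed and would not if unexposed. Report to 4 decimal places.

p₁ = P(outcome | exposed) = 510/719 = 0.70932
p₀ = P(outcome | unexposed) = 311/2071 = 0.15017
Under exogeneity and monotonicity, PNS = p₁ − p₀.
PNS = 0.70932 − 0.15017 = 0.55915

PNS ≈ 0.5591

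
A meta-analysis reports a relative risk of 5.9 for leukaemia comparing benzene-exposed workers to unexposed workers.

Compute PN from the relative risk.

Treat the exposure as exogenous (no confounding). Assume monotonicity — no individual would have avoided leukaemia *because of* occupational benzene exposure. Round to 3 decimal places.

Under exogeneity and monotonicity, PN = (RR − 1) / RR = 1 − 1/RR.
PN = (5.9 − 1) / 5.9 = 4.9 / 5.9 ≈ 0.8305

PN ≈ 0.831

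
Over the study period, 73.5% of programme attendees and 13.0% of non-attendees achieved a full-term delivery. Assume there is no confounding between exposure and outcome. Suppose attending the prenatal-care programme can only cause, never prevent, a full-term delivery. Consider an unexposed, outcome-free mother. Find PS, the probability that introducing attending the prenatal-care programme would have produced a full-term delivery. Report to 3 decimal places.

PS ≈ 0.695

p₁ = 0.735, p₀ = 0.13.
Under exogeneity and monotonicity, PS = (p₁ − p₀) / (1 − p₀).
PS = (0.735 − 0.13) / (1 − 0.13) = 0.605 / 0.87 ≈ 0.6954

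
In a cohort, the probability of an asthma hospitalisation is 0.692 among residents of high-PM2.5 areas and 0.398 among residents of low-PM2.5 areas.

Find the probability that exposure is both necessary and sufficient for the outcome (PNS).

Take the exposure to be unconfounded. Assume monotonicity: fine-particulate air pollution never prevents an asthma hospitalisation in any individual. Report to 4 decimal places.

PNS ≈ 0.2940

Let p₁ = 0.692, p₀ = 0.398.
Under exogeneity and monotonicity, PNS = p₁ − p₀.
PNS = 0.692 − 0.398 = 0.294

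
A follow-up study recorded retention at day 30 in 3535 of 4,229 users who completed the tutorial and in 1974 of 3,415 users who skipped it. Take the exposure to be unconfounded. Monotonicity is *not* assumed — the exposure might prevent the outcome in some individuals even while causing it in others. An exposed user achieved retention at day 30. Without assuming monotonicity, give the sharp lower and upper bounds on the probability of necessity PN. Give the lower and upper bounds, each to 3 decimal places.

0.308 ≤ PN ≤ 0.505

p₁ = P(outcome | exposed) = 3535/4229 = 0.8359
p₀ = P(outcome | unexposed) = 1974/3415 = 0.57804
Under exogeneity alone the bounds on PN are max{0,(p₁−p₀)/p₁} ≤ PN ≤ min{1,(1−p₀)/p₁}.
  lower = (p₁ − p₀)/p₁ = 0.25786 / 0.8359 ≈ 0.3085
  upper = min{1, (1 − p₀)/p₁} = 0.42196 / 0.8359 ≈ 0.5048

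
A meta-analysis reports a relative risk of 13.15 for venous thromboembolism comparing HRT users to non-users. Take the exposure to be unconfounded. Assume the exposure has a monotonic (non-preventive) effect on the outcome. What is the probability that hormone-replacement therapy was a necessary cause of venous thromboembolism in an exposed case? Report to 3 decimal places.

Under exogeneity and monotonicity, PN = (RR − 1) / RR = 1 − 1/RR.
PN = (13.15 − 1) / 13.15 = 12.15 / 13.15 ≈ 0.9240

PN ≈ 0.924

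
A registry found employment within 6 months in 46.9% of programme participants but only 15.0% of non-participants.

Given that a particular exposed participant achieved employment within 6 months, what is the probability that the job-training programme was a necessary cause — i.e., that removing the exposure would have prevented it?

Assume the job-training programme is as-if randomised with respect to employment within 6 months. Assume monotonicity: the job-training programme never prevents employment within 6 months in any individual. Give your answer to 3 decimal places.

PN ≈ 0.680

p₁ = 0.469, p₀ = 0.15.
Under exogeneity and monotonicity, PN = (p₁ − p₀) / p₁.
PN = (0.469 − 0.15) / 0.469 = 0.319 / 0.469 ≈ 0.6802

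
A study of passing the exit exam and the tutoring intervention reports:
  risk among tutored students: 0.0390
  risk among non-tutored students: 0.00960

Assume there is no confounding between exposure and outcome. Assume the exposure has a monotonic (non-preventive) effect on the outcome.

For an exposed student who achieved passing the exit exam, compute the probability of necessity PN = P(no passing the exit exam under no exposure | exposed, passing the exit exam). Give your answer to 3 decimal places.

PN ≈ 0.754

Let p₁ = 0.039, p₀ = 0.0096.
Under exogeneity and monotonicity, PN = (p₁ − p₀) / p₁.
PN = (0.039 − 0.0096) / 0.039 = 0.0294 / 0.039 ≈ 0.7538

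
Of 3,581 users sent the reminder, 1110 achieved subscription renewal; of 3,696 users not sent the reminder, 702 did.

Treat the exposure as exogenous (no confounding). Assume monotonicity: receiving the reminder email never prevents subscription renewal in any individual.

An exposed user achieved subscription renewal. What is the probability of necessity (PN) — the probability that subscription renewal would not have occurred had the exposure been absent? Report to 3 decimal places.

p₁ = P(outcome | exposed) = 1110/3581 = 0.30997
p₀ = P(outcome | unexposed) = 702/3696 = 0.18994
Under exogeneity and monotonicity, PN = (p₁ − p₀) / p₁.
PN = (0.30997 − 0.18994) / 0.30997 = 0.12003 / 0.30997 ≈ 0.3872

PN ≈ 0.387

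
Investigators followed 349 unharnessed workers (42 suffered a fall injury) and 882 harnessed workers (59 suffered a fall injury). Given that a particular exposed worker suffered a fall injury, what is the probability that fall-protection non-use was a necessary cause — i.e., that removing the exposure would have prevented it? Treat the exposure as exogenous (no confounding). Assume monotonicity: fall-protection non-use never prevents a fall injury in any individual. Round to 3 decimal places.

p₁ = P(outcome | exposed) = 42/349 = 0.12034
p₀ = P(outcome | unexposed) = 59/882 = 0.066893
Under exogeneity and monotonicity, PN = (p₁ − p₀) / p₁.
PN = (0.12034 − 0.066893) / 0.12034 = 0.05345 / 0.12034 ≈ 0.4441

PN ≈ 0.444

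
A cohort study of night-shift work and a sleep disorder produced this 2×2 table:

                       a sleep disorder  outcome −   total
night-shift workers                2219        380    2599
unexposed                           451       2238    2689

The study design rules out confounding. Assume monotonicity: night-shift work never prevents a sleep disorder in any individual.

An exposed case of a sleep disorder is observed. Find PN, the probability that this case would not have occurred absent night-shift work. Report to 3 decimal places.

p₁ = P(outcome | exposed) = 2219/2599 = 0.85379
p₀ = P(outcome | unexposed) = 451/2689 = 0.16772
Under exogeneity and monotonicity, PN = (p₁ − p₀)/p₁.
PN = (0.85379 − 0.16772) / 0.85379 ≈ 0.8036

PN ≈ 0.804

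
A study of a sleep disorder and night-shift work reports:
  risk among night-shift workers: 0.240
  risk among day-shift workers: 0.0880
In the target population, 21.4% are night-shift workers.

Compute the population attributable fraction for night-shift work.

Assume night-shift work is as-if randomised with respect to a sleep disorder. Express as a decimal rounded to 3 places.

Let p₁ = 0.24, p₀ = 0.088.
Overall risk P(Y=1) = π·p₁ + (1−π)·p₀ = 0.214×0.24 + 0.786×0.088 = 0.12053.
Under exogeneity, PAF = [P(Y=1) − p₀] / P(Y=1).
PAF = (0.12053 − 0.088) / 0.12053 ≈ 0.2699

PAF ≈ 0.270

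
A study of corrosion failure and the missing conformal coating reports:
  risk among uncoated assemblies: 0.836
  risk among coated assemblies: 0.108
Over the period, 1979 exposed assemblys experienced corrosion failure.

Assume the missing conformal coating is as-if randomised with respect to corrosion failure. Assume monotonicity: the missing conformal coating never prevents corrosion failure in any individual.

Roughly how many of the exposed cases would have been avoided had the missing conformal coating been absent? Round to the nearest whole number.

about 1723 cases

Let p₁ = 0.836, p₀ = 0.108.
PN = (p₁ − p₀)/p₁ = (0.836 − 0.108) / 0.836 ≈ 0.87081.
Attributable cases ≈ PN × (exposed cases) = 0.87081 × 1979 ≈ 1723.34.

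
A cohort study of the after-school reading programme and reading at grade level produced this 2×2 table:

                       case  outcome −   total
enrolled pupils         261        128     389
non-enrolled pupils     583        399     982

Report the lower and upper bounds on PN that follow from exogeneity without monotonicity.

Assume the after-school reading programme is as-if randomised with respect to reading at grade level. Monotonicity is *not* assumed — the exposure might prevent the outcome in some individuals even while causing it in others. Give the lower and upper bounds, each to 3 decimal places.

0.115 ≤ PN ≤ 0.606

p₁ = P(outcome | exposed) = 261/389 = 0.67095
p₀ = P(outcome | unexposed) = 583/982 = 0.59369
Under exogeneity alone the bounds on PN are max{0,(p₁−p₀)/p₁} ≤ PN ≤ min{1,(1−p₀)/p₁}.
  lower = (p₁ − p₀)/p₁ = 0.077265 / 0.67095 ≈ 0.1152
  upper = min{1, (1 − p₀)/p₁} = 0.40631 / 0.67095 ≈ 0.6056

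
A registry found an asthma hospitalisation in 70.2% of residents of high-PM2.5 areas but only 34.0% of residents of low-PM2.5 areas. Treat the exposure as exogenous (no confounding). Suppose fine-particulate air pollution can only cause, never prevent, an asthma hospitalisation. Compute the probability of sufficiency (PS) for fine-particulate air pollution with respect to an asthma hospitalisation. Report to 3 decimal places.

PS ≈ 0.548

p₁ = 0.702, p₀ = 0.34.
Under exogeneity and monotonicity, PS = (p₁ − p₀) / (1 − p₀).
PS = (0.702 − 0.34) / (1 − 0.34) = 0.362 / 0.66 ≈ 0.5485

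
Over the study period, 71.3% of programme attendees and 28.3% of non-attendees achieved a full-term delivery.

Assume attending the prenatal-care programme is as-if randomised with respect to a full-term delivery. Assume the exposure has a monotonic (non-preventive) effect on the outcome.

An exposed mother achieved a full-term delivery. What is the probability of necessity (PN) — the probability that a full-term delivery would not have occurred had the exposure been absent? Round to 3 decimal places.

PN ≈ 0.603

p₁ = 0.713, p₀ = 0.283.
Under exogeneity and monotonicity, PN = (p₁ − p₀) / p₁.
PN = (0.713 − 0.283) / 0.713 = 0.43 / 0.713 ≈ 0.6031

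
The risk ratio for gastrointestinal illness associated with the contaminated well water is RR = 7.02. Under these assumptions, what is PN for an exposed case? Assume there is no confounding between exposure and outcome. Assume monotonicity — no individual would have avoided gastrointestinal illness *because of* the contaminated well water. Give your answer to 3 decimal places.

PN ≈ 0.858

Under exogeneity and monotonicity, PN = (RR − 1) / RR = 1 − 1/RR.
PN = (7.02 − 1) / 7.02 = 6.02 / 7.02 ≈ 0.8575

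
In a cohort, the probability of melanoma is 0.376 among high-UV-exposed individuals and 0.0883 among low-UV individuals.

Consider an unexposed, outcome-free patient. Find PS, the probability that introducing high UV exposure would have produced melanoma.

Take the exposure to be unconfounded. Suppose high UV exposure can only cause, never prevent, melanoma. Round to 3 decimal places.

PS ≈ 0.316

Let p₁ = 0.376, p₀ = 0.0883.
Under exogeneity and monotonicity, PS = (p₁ − p₀) / (1 − p₀).
PS = (0.376 − 0.0883) / (1 − 0.0883) = 0.2877 / 0.9117 ≈ 0.3156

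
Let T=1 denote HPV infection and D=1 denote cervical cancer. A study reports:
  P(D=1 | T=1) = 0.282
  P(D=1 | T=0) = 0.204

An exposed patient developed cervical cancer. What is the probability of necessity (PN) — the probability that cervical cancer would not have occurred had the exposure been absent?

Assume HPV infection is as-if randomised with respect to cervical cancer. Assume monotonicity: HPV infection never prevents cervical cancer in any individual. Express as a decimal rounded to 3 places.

PN ≈ 0.277

Let p₁ = 0.282, p₀ = 0.204.
Under exogeneity and monotonicity, PN = (p₁ − p₀) / p₁.
PN = (0.282 − 0.204) / 0.282 = 0.078 / 0.282 ≈ 0.2766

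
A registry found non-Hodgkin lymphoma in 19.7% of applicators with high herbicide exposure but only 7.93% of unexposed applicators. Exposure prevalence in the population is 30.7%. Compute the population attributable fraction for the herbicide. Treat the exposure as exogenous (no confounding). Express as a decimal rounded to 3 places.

p₁ = 0.197, p₀ = 0.0793.
Overall risk P(Y=1) = π·p₁ + (1−π)·p₀ = 0.307×0.197 + 0.693×0.0793 = 0.11543.
Under exogeneity, PAF = [P(Y=1) − p₀] / P(Y=1).
PAF = (0.11543 − 0.0793) / 0.11543 ≈ 0.3130

PAF ≈ 0.313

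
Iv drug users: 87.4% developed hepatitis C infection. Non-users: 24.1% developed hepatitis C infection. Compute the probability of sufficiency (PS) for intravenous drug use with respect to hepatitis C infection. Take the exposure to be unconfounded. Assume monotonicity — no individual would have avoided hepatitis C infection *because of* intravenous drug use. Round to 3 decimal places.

p₁ = 0.874, p₀ = 0.241.
Under exogeneity and monotonicity, PS = (p₁ − p₀) / (1 − p₀).
PS = (0.874 − 0.241) / (1 − 0.241) = 0.633 / 0.759 ≈ 0.8340

PS ≈ 0.834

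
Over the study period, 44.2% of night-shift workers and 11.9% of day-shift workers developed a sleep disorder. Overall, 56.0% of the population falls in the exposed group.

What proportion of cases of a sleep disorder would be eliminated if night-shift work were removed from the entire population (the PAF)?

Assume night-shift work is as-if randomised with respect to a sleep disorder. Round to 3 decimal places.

PAF ≈ 0.603

p₁ = 0.442, p₀ = 0.119.
Overall risk P(Y=1) = π·p₁ + (1−π)·p₀ = 0.56×0.442 + 0.44×0.119 = 0.29988.
Under exogeneity, PAF = [P(Y=1) − p₀] / P(Y=1).
PAF = (0.29988 − 0.119) / 0.29988 ≈ 0.6032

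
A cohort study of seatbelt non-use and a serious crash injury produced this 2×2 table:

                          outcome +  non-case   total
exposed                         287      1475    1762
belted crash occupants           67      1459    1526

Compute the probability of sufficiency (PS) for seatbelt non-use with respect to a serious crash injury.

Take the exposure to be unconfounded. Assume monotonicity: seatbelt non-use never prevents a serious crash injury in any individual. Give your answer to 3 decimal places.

p₁ = P(outcome | exposed) = 287/1762 = 0.16288
p₀ = P(outcome | unexposed) = 67/1526 = 0.043906
Under exogeneity and monotonicity, PS = (p₁ − p₀)/(1 − p₀).
PS = (0.16288 − 0.043906) / 0.95609 ≈ 0.1244

PS ≈ 0.124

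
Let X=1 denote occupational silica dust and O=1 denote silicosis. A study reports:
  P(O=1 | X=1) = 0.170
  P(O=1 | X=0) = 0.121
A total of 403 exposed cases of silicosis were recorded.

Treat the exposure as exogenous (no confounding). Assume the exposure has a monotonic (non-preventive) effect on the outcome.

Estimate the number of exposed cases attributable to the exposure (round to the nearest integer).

Let p₁ = 0.17, p₀ = 0.121.
PN = (p₁ − p₀)/p₁ = (0.17 − 0.121) / 0.17 ≈ 0.28824.
Attributable cases ≈ PN × (exposed cases) = 0.28824 × 403 ≈ 116.16.

about 116 cases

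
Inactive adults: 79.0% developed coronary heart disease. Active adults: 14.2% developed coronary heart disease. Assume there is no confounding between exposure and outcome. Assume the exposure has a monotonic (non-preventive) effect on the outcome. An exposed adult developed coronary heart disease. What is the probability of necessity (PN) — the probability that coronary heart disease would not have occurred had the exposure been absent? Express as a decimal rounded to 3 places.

PN ≈ 0.820

p₁ = 0.79, p₀ = 0.142.
Under exogeneity and monotonicity, PN = (p₁ − p₀) / p₁.
PN = (0.79 − 0.142) / 0.79 = 0.648 / 0.79 ≈ 0.8203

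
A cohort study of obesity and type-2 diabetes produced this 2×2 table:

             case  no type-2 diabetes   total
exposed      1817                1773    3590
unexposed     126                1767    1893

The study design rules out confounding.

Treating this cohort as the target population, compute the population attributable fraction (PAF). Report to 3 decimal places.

PAF ≈ 0.812

p₁ = P(outcome | exposed) = 1817/3590 = 0.50613
p₀ = P(outcome | unexposed) = 126/1893 = 0.066561
Exposure prevalence π = 3590/5483 = 0.65475; overall risk P(Y=1) = 0.35437.
Under exogeneity, PAF = [P(Y=1) − p₀]/P(Y=1).
PAF = (0.35437 − 0.066561) / 0.35437 ≈ 0.8122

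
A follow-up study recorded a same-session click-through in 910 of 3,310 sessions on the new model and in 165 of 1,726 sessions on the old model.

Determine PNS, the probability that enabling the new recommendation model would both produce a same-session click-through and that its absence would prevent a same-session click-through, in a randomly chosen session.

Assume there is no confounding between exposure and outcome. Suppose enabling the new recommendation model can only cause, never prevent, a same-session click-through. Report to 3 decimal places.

p₁ = P(outcome | exposed) = 910/3310 = 0.27492
p₀ = P(outcome | unexposed) = 165/1726 = 0.095597
Under exogeneity and monotonicity, PNS = p₁ − p₀.
PNS = 0.27492 − 0.095597 = 0.17933

PNS ≈ 0.179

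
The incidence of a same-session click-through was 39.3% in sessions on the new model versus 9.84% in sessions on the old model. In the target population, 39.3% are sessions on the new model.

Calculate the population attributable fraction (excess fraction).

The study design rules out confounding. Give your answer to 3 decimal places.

PAF ≈ 0.541

p₁ = 0.393, p₀ = 0.0984.
Overall risk P(Y=1) = π·p₁ + (1−π)·p₀ = 0.393×0.393 + 0.607×0.0984 = 0.21418.
Under exogeneity, PAF = [P(Y=1) − p₀] / P(Y=1).
PAF = (0.21418 − 0.0984) / 0.21418 ≈ 0.5406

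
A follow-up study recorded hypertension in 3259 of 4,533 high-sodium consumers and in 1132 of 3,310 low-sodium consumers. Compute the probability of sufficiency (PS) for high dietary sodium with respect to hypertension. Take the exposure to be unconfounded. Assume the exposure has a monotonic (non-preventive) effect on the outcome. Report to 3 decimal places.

p₁ = P(outcome | exposed) = 3259/4533 = 0.71895
p₀ = P(outcome | unexposed) = 1132/3310 = 0.34199
Under exogeneity and monotonicity, PS = (p₁ − p₀) / (1 − p₀).
PS = (0.71895 − 0.34199) / (1 − 0.34199) = 0.37696 / 0.65801 ≈ 0.5729

PS ≈ 0.573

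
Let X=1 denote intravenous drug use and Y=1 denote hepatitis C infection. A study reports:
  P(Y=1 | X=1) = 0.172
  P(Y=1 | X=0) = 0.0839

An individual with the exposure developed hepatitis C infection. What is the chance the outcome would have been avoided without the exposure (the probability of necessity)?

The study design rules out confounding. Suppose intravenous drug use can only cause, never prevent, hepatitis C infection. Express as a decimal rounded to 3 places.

Let p₁ = 0.172, p₀ = 0.0839.
Under exogeneity and monotonicity, PN = (p₁ − p₀) / p₁.
PN = (0.172 − 0.0839) / 0.172 = 0.0881 / 0.172 ≈ 0.5122

PN ≈ 0.512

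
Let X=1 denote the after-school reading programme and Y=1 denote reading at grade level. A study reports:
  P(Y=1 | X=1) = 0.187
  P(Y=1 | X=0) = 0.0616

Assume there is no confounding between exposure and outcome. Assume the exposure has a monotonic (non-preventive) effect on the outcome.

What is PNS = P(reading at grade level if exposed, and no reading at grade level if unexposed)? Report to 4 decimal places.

Let p₁ = 0.187, p₀ = 0.0616.
Under exogeneity and monotonicity, PNS = p₁ − p₀.
PNS = 0.187 − 0.0616 = 0.1254

PNS ≈ 0.1254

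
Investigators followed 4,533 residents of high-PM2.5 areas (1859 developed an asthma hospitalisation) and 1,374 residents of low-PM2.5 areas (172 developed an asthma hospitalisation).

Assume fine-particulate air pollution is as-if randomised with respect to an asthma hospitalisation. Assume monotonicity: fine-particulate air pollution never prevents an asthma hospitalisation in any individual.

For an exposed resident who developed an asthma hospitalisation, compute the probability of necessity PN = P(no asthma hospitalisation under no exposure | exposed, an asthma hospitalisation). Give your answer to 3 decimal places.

PN ≈ 0.695

p₁ = P(outcome | exposed) = 1859/4533 = 0.4101
p₀ = P(outcome | unexposed) = 172/1374 = 0.12518
Under exogeneity and monotonicity, PN = (p₁ − p₀) / p₁.
PN = (0.4101 − 0.12518) / 0.4101 = 0.28492 / 0.4101 ≈ 0.6948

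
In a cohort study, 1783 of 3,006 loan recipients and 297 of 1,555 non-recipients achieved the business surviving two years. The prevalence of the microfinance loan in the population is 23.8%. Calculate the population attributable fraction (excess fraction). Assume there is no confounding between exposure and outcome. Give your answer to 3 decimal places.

p₁ = P(outcome | exposed) = 1783/3006 = 0.59315
p₀ = P(outcome | unexposed) = 297/1555 = 0.191
Overall risk P(Y=1) = π·p₁ + (1−π)·p₀ = 0.238×0.59315 + 0.762×0.191 = 0.28671.
Under exogeneity, PAF = [P(Y=1) − p₀] / P(Y=1).
PAF = (0.28671 − 0.191) / 0.28671 ≈ 0.3338

PAF ≈ 0.334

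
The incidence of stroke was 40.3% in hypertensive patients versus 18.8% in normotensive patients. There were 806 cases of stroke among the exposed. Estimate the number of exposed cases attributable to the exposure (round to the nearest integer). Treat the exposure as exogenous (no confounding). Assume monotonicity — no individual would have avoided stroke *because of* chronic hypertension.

p₁ = 0.403, p₀ = 0.188.
PN = (p₁ − p₀)/p₁ = (0.403 − 0.188) / 0.403 ≈ 0.53350.
Attributable cases ≈ PN × (exposed cases) = 0.53350 × 806 ≈ 430.00.

about 430 cases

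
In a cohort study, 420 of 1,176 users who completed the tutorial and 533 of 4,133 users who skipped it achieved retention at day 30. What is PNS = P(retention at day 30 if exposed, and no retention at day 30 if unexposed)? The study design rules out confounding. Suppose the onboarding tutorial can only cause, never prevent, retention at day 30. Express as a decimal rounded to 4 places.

p₁ = P(outcome | exposed) = 420/1176 = 0.35714
p₀ = P(outcome | unexposed) = 533/4133 = 0.12896
Under exogeneity and monotonicity, PNS = p₁ − p₀.
PNS = 0.35714 − 0.12896 = 0.22818

PNS ≈ 0.2282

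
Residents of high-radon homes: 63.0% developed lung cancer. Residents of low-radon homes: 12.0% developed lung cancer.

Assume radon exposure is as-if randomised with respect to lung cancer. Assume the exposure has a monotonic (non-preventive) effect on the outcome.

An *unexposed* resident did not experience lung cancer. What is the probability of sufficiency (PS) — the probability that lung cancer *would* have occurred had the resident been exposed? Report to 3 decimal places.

PS ≈ 0.580

p₁ = 0.63, p₀ = 0.12.
Under exogeneity and monotonicity, PS = (p₁ − p₀) / (1 − p₀).
PS = (0.63 − 0.12) / (1 − 0.12) = 0.51 / 0.88 ≈ 0.5795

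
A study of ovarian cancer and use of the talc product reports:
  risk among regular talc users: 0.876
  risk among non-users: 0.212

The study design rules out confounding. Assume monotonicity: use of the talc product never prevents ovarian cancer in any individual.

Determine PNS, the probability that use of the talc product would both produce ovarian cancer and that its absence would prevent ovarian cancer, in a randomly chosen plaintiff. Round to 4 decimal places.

Let p₁ = 0.876, p₀ = 0.212.
Under exogeneity and monotonicity, PNS = p₁ − p₀.
PNS = 0.876 − 0.212 = 0.664

PNS ≈ 0.6640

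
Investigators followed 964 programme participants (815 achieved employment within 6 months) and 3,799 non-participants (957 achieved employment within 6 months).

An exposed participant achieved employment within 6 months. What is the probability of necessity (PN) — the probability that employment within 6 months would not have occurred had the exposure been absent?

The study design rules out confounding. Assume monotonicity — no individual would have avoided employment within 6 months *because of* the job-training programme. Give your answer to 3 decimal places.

PN ≈ 0.702

p₁ = P(outcome | exposed) = 815/964 = 0.84544
p₀ = P(outcome | unexposed) = 957/3799 = 0.25191
Under exogeneity and monotonicity, PN = (p₁ − p₀) / p₁.
PN = (0.84544 − 0.25191) / 0.84544 = 0.59353 / 0.84544 ≈ 0.7020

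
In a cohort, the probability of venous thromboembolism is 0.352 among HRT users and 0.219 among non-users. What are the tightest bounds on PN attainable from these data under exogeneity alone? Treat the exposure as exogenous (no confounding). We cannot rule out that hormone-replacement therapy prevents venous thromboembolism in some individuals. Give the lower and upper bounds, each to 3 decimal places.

Let p₁ = 0.352, p₀ = 0.219.
Under exogeneity alone the bounds on PN are max{0,(p₁−p₀)/p₁} ≤ PN ≤ min{1,(1−p₀)/p₁}.
  lower = (p₁ − p₀)/p₁ = 0.133 / 0.352 ≈ 0.3778
  upper = min{1, (1 − p₀)/p₁} = 0.781 / 0.352 ≈ 2.2188 → capped at 1

0.378 ≤ PN ≤ 1.000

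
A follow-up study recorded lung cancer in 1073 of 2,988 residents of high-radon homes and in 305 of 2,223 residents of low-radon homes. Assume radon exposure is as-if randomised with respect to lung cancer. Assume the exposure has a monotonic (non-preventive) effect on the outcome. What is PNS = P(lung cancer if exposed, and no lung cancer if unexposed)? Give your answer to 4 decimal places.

p₁ = P(outcome | exposed) = 1073/2988 = 0.3591
p₀ = P(outcome | unexposed) = 305/2223 = 0.1372
Under exogeneity and monotonicity, PNS = p₁ − p₀.
PNS = 0.3591 − 0.1372 = 0.2219

PNS ≈ 0.2219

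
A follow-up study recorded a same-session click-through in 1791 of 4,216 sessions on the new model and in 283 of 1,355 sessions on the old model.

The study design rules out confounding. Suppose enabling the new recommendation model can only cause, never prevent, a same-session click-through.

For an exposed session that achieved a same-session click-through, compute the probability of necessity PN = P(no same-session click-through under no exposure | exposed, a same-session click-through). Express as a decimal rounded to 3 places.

PN ≈ 0.508

p₁ = P(outcome | exposed) = 1791/4216 = 0.42481
p₀ = P(outcome | unexposed) = 283/1355 = 0.20886
Under exogeneity and monotonicity, PN = (p₁ − p₀) / p₁.
PN = (0.42481 − 0.20886) / 0.42481 = 0.21595 / 0.42481 ≈ 0.5084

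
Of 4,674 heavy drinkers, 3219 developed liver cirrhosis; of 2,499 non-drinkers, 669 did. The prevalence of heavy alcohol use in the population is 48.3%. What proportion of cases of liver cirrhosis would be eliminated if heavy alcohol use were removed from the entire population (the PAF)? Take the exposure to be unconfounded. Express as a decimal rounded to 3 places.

p₁ = P(outcome | exposed) = 3219/4674 = 0.6887
p₀ = P(outcome | unexposed) = 669/2499 = 0.26771
Overall risk P(Y=1) = π·p₁ + (1−π)·p₀ = 0.483×0.6887 + 0.517×0.26771 = 0.47105.
Under exogeneity, PAF = [P(Y=1) − p₀] / P(Y=1).
PAF = (0.47105 − 0.26771) / 0.47105 ≈ 0.4317

PAF ≈ 0.432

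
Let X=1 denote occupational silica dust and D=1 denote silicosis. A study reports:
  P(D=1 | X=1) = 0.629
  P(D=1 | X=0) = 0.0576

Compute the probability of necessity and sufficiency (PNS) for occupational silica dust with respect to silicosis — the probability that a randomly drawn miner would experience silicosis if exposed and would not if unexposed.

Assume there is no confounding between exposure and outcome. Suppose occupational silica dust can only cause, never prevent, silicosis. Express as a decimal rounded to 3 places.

Let p₁ = 0.629, p₀ = 0.0576.
Under exogeneity and monotonicity, PNS = p₁ − p₀.
PNS = 0.629 − 0.0576 = 0.5714

PNS ≈ 0.571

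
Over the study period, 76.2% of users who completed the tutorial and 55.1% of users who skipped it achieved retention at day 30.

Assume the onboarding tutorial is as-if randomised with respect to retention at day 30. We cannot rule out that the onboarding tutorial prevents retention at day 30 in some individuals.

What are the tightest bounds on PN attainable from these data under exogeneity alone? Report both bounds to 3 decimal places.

0.277 ≤ PN ≤ 0.589

p₁ = 0.762, p₀ = 0.551.
Under exogeneity alone the bounds on PN are max{0,(p₁−p₀)/p₁} ≤ PN ≤ min{1,(1−p₀)/p₁}.
  lower = (p₁ − p₀)/p₁ = 0.211 / 0.762 ≈ 0.2769
  upper = min{1, (1 − p₀)/p₁} = 0.449 / 0.762 ≈ 0.5892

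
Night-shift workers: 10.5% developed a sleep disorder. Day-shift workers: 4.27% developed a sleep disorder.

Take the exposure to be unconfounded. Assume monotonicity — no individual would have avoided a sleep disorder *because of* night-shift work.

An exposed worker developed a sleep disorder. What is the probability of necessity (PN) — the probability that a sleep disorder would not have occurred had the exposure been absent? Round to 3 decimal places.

PN ≈ 0.593

p₁ = 0.105, p₀ = 0.0427.
Under exogeneity and monotonicity, PN = (p₁ − p₀) / p₁.
PN = (0.105 − 0.0427) / 0.105 = 0.0623 / 0.105 ≈ 0.5933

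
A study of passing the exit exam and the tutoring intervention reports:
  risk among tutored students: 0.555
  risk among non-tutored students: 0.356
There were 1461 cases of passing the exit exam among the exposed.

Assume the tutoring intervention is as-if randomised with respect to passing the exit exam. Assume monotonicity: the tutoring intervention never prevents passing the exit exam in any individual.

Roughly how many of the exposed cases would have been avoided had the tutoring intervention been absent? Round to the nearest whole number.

about 524 cases

Let p₁ = 0.555, p₀ = 0.356.
PN = (p₁ − p₀)/p₁ = (0.555 − 0.356) / 0.555 ≈ 0.35856.
Attributable cases ≈ PN × (exposed cases) = 0.35856 × 1461 ≈ 523.85.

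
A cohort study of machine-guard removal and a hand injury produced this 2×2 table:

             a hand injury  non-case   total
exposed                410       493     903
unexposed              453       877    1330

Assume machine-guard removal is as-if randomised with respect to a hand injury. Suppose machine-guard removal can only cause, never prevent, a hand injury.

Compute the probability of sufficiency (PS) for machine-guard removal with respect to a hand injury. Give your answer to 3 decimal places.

PS ≈ 0.172

p₁ = P(outcome | exposed) = 410/903 = 0.45404
p₀ = P(outcome | unexposed) = 453/1330 = 0.3406
Under exogeneity and monotonicity, PS = (p₁ − p₀)/(1 − p₀).
PS = (0.45404 − 0.3406) / 0.6594 ≈ 0.1720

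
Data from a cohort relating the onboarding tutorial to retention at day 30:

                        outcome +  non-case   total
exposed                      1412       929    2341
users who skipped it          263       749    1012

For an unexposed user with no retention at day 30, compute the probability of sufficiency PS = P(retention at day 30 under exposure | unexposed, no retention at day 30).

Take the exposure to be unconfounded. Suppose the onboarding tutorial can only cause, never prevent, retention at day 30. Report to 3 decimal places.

p₁ = P(outcome | exposed) = 1412/2341 = 0.60316
p₀ = P(outcome | unexposed) = 263/1012 = 0.25988
Under exogeneity and monotonicity, PS = (p₁ − p₀) / (1 − p₀).
PS = (0.60316 − 0.25988) / (1 − 0.25988) = 0.34328 / 0.74012 ≈ 0.4638

PS ≈ 0.464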